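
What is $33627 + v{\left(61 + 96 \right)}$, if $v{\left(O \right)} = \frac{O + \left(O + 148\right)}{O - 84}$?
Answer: $\frac{2455233}{73} \approx 33633.0$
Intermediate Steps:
$v{\left(O \right)} = \frac{148 + 2 O}{-84 + O}$ ($v{\left(O \right)} = \frac{O + \left(148 + O\right)}{-84 + O} = \frac{148 + 2 O}{-84 + O}$)
$33627 + v{\left(61 + 96 \right)} = 33627 + \frac{2 \left(74 + \left(61 + 96\right)\right)}{-84 + \left(61 + 96\right)} = 33627 + \frac{2 \left(74 + 157\right)}{-84 + 157} = 33627 + 2 \cdot \frac{1}{73} \cdot 231 = 33627 + \frac{462}{73} = \frac{2455233}{73}$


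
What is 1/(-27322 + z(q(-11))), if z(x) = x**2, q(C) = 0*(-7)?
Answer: -1/27322 ≈ -3.6601e-5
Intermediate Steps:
q(C) = 0
1/(-27322 + z(q(-11))) = 1/(-27322 + 0**2) = 1/(-27322 + 0) = 1/(-27322) = -1/27322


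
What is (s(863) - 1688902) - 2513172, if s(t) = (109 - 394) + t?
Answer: -4201496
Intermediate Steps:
s(t) = -285 + t
(s(863) - 1688902) - 2513172 = ((-285 + 863) - 1688902) - 2513172 = (578 - 1688902) - 2513172 = -1688324 - 2513172 = -4201496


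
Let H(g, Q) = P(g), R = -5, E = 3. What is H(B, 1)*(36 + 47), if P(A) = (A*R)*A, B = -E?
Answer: -3735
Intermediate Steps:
B = -3 (B = -1*3 = -3)
P(A) = -5*A**2 (P(A) = (A*(-5))*A = (-5*A)*A = -5*A**2)
H(g, Q) = -5*g**2
H(B, 1)*(36 + 47) = (-5*(-3)**2)*(36 + 47) = -5*9*83 = -45*83 = -3735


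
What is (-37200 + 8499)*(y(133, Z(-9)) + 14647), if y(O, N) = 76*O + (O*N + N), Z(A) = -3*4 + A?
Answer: -629728641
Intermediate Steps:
Z(A) = -12 + A
y(O, N) = N + 76*O + N*O (y(O, N) = 76*O + (N*O + N) = 76*O + (N + N*O) = N + 76*O + N*O)
(-37200 + 8499)*(y(133, Z(-9)) + 14647) = (-37200 + 8499)*(((-12 - 9) + 76*133 + (-12 - 9)*133) + 14647) = -28701*((-21 + 10108 - 21*133) + 14647) = -28701*((-21 + 10108 - 2793) + 14647) = -28701*(7294 + 14647) = -28701*21941 = -629728641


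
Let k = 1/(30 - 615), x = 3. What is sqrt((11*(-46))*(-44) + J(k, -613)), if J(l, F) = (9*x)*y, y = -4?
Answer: 2*sqrt(5539) ≈ 148.85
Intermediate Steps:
k = -1/585 (k = 1/(-585) = -1/585 ≈ -0.0017094)
J(l, F) = -108 (J(l, F) = (9*3)*(-4) = 27*(-4) = -108)
sqrt((11*(-46))*(-44) + J(k, -613)) = sqrt((11*(-46))*(-44) - 108) = sqrt(-506*(-44) - 108) = sqrt(22264 - 108) = sqrt(22156) = 2*sqrt(5539)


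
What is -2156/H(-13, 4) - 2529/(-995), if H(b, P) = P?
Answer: -533776/995 ≈ -536.46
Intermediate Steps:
-2156/H(-13, 4) - 2529/(-995) = -2156/4 - 2529/(-995) = -2156*¼ - 2529*(-1/995) = -539 + 2529/995 = -533776/995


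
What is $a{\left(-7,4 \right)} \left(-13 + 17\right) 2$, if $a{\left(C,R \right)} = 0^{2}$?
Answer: $0$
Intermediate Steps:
$a{\left(C,R \right)} = 0$
$a{\left(-7,4 \right)} \left(-13 + 17\right) 2 = 0 \left(-13 + 17\right) 2 = 0 \cdot 4 \cdot 2 = 0 \cdot 8 = 0$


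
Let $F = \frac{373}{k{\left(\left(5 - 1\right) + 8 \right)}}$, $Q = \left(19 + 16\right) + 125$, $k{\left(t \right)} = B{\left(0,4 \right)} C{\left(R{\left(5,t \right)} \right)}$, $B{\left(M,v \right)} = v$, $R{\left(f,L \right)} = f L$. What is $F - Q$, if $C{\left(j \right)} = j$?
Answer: $- \frac{38027}{240} \approx -158.45$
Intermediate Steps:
$R{\left(f,L \right)} = L f$
$k{\left(t \right)} = 20 t$ ($k{\left(t \right)} = 4 t 5 = 4 \cdot 5 t = 20 t$)
$Q = 160$ ($Q = 35 + 125 = 160$)
$F = \frac{373}{240}$ ($F = \frac{373}{20 \left(\left(5 - 1\right) + 8\right)} = \frac{373}{20 \left(4 + 8\right)} = \frac{373}{20 \cdot 12} = \frac{373}{240} \approx 1.5542$)
$F - Q = \frac{373}{240} - 160 = - \frac{38027}{240}$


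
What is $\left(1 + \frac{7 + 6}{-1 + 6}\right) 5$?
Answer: $18$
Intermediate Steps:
$\left(1 + \frac{7 + 6}{-1 + 6}\right) 5 = \left(1 + \frac{13}{5}\right) 5 = \frac{18}{5} \cdot 5 = 18$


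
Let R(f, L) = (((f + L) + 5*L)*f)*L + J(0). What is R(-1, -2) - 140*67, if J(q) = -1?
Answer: -9407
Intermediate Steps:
R(f, L) = -1 + L*f*(f + 6*L) (R(f, L) = (((f + L) + 5*L)*f)*L - 1 = (((L + f) + 5*L)*f)*L - 1 = ((f + 6*L)*f)*L - 1 = (f*(f + 6*L))*L - 1 = L*f*(f + 6*L) - 1 = -1 + L*f*(f + 6*L))
R(-1, -2) - 140*67 = (-1 - 2*(-1)**2 + 6*(-1)*(-2)**2) - 140*67 = (-1 - 2*1 + 6*(-1)*4) - 9380 = (-1 - 2 - 24) - 9380 = -27 - 9380 = -9407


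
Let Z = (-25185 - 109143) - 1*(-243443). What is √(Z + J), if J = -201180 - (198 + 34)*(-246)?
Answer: I*√34993 ≈ 187.06*I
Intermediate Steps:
J = -144108 (J = -201180 - 232*(-246) = -201180 - 1*(-57072) = -201180 + 57072 = -144108)
Z = 109115 (Z = -134328 + 243443 = 109115)
√(Z + J) = √(109115 - 144108) = √(-34993) = I*√34993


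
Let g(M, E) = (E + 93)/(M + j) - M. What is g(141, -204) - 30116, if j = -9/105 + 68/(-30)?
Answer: -440493061/14558 ≈ -30258.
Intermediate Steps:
j = -247/105 (j = -9*1/105 + 68*(-1/30) = -3/35 - 34/15 = -247/105 ≈ -2.3524)
g(M, E) = -M + (93 + E)/(-247/105 + M) (g(M, E) = (E + 93)/(M - 247/105) - M = (93 + E)/(-247/105 + M) - M = -M + (93 + E)/(-247/105 + M))
g(141, -204) - 30116 = (9765 - 105*141² + 105*(-204) + 247*141)/(-247 + 105*141) - 30116 = (9765 - 105*19881 - 21420 + 34827)/(-247 + 14805) - 30116 = (9765 - 2087505 - 21420 + 34827)/14558 - 30116 = (1/14558)*(-2064333) - 30116 = -2064333/14558 - 30116 = -440493061/14558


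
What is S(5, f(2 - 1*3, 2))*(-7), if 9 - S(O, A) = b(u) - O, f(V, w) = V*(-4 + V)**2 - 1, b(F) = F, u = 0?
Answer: -98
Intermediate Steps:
f(V, w) = -1 + V*(-4 + V)**2
S(O, A) = 9 + O (S(O, A) = 9 - (0 - O) = 9 - (-1)*O = 9 + O)
S(5, f(2 - 1*3, 2))*(-7) = (9 + 5)*(-7) = 14*(-7) = -98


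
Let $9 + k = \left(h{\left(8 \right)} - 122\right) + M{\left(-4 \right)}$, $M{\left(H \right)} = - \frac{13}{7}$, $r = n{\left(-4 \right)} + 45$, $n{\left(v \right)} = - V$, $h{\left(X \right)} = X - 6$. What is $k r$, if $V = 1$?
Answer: $- \frac{40304}{7} \approx -5757.7$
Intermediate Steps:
$h{\left(X \right)} = -6 + X$ ($h{\left(X \right)} = X - 6 = -6 + X$)
$n{\left(v \right)} = -1$ ($n{\left(v \right)} = \left(-1\right) 1 = -1$)
$r = 44$ ($r = -1 + 45 = 44$)
$M{\left(H \right)} = - \frac{13}{7}$ ($M{\left(H \right)} = \left(-13\right) \frac{1}{7} = - \frac{13}{7}$)
$k = - \frac{916}{7}$ ($k = -9 + \left(\left(\left(-6 + 8\right) - 122\right) - \frac{13}{7}\right) = -9 + \left(\left(2 - 122\right) - \frac{13}{7}\right) = -9 - \frac{853}{7} = - \frac{916}{7} \approx -130.86$)
$k r = \left(- \frac{916}{7}\right) 44 = - \frac{40304}{7}$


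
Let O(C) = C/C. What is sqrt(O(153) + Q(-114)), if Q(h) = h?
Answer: I*sqrt(113) ≈ 10.63*I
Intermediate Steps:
O(C) = 1
sqrt(O(153) + Q(-114)) = sqrt(1 - 114) = sqrt(-113) = I*sqrt(113)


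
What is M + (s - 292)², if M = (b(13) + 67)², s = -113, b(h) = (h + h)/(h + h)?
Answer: 168649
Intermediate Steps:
b(h) = 1 (b(h) = (2*h)/((2*h)) = (2*h)*(1/(2*h)) = 1)
M = 4624 (M = (1 + 67)² = 68² = 4624)
M + (s - 292)² = 4624 + (-113 - 292)² = 4624 + (-405)² = 4624 + 164025 = 168649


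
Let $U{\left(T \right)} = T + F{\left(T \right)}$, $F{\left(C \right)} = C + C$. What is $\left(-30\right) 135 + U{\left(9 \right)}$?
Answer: $-4023$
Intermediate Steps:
$F{\left(C \right)} = 2 C$
$U{\left(T \right)} = 3 T$ ($U{\left(T \right)} = T + 2 T = 3 T$)
$\left(-30\right) 135 + U{\left(9 \right)} = \left(-30\right) 135 + 3 \cdot 9 = -4050 + 27 = -4023$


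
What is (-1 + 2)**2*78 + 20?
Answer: 98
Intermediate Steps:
(-1 + 2)**2*78 + 20 = 1**2*78 + 20 = 1*78 + 20 = 78 + 20 = 98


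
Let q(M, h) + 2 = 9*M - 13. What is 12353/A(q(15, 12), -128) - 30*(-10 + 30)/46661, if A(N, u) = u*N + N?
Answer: -585547333/711113640 ≈ -0.82342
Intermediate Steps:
q(M, h) = -15 + 9*M (q(M, h) = -2 + (9*M - 13) = -2 + (-13 + 9*M) = -15 + 9*M)
A(N, u) = N + N*u (A(N, u) = N*u + N = N + N*u)
12353/A(q(15, 12), -128) - 30*(-10 + 30)/46661 = 12353/(((-15 + 9*15)*(1 - 128))) - 30*(-10 + 30)/46661 = 12353/(((-15 + 135)*(-127))) - 30*20*(1/46661) = 12353/((120*(-127))) - 600*1/46661 = 12353/(-15240) - 600/46661 = 12353*(-1/15240) - 600/46661 = -12353/15240 - 600/46661 = -585547333/711113640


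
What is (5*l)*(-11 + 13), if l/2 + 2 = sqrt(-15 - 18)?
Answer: -40 + 20*I*sqrt(33) ≈ -40.0 + 114.89*I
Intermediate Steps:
l = -4 + 2*I*sqrt(33) (l = -4 + 2*sqrt(-15 - 18) = -4 + 2*sqrt(-33) = -4 + 2*(I*sqrt(33)) = -4 + 2*I*sqrt(33) ≈ -4.0 + 11.489*I)
(5*l)*(-11 + 13) = (5*(-4 + 2*I*sqrt(33)))*(-11 + 13) = (-20 + 10*I*sqrt(33))*2 = -40 + 20*I*sqrt(33)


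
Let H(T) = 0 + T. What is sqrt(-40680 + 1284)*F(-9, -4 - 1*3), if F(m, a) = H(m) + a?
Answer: -224*I*sqrt(201) ≈ -3175.8*I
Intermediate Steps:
H(T) = T
F(m, a) = a + m (F(m, a) = m + a = a + m)
sqrt(-40680 + 1284)*F(-9, -4 - 1*3) = sqrt(-40680 + 1284)*((-4 - 1*3) - 9) = sqrt(-39396)*((-4 - 3) - 9) = (14*I*sqrt(201))*(-7 - 9) = (14*I*sqrt(201))*(-16) = -224*I*sqrt(201)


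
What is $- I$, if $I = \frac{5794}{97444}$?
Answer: $- \frac{2897}{48722} \approx -0.05946$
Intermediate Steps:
$I = \frac{2897}{48722}$ ($I = 5794 \cdot \frac{1}{97444} = \frac{2897}{48722} \approx 0.05946$)
$- I = \left(-1\right) \frac{2897}{48722} = - \frac{2897}{48722}$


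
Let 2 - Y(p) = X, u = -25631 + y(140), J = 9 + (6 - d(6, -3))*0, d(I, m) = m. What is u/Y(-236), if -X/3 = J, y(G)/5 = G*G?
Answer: 72369/29 ≈ 2495.5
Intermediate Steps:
y(G) = 5*G² (y(G) = 5*(G*G) = 5*G²)
J = 9 (J = 9 + (6 - 1*(-3))*0 = 9 + (6 + 3)*0 = 9 + 9*0 = 9 + 0 = 9)
X = -27 (X = -3*9 = -27)
u = 72369 (u = -25631 + 5*140² = -25631 + 5*19600 = -25631 + 98000 = 72369)
Y(p) = 29 (Y(p) = 2 - 1*(-27) = 2 + 27 = 29)
u/Y(-236) = 72369/29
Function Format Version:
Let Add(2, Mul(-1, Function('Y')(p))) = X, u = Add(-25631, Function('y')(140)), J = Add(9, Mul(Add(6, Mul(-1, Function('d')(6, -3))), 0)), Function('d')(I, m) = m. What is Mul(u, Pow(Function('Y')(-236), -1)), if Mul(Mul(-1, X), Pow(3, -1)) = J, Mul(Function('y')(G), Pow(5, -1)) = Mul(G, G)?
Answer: Rational(72369, 29) ≈ 2495.5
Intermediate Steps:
Function('y')(G) = Mul(5, Pow(G, 2)) (Function('y')(G) = Mul(5, Mul(G, G)) = Mul(5, Pow(G, 2)))
J = 9 (J = Add(9, Mul(Add(6, Mul(-1, -3)), 0)) = Add(9, Mul(Add(6, 3), 0)) = Add(9, Mul(9, 0)) = Add(9, 0) = 9)
X = -27 (X = Mul(-3, 9) = -27)
u = 72369 (u = Add(-25631, Mul(5, Pow(140, 2))) = Add(-25631, Mul(5, 19600)) = Add(-25631, 98000) = 72369)
Function('Y')(p) = 29 (Function('Y')(p) = Add(2, Mul(-1, -27)) = Add(2, 27) = 29)
Mul(u, Pow(Function('Y')(-236), -1)) = Mul(72369, Pow(29, -1)) = Mul(72369, Rational(1, 29)) = Rational(72369, 29)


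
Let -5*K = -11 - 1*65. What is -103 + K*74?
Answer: 5109/5 ≈ 1021.8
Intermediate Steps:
K = 76/5 (K = -(-11 - 1*65)/5 = -(-11 - 65)/5 = -1/5*(-76) = 76/5 ≈ 15.200)
-103 + K*74 = -103 + (76/5)*74 = -103 + 5624/5 = 5109/5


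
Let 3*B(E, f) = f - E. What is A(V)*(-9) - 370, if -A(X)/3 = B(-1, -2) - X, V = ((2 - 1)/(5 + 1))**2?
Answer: -1519/4 ≈ -379.75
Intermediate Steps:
B(E, f) = -E/3 + f/3 (B(E, f) = (f - E)/3 = -E/3 + f/3)
V = 1/36 (V = (1/6)**2 = 1/36 ≈ 0.027778)
A(X) = 1 + 3*X (A(X) = -3*((-1/3*(-1) + (1/3)*(-2)) - X) = -3*((1/3 - 2/3) - X) = -3*(-1/3 - X) = 1 + 3*X)
A(V)*(-9) - 370 = (1 + 3*(1/36))*(-9) - 370 = (1 + 1/12)*(-9) - 370 = (13/12)*(-9) - 370 = -39/4 - 370 = -1519/4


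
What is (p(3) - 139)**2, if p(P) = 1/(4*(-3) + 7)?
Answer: 484416/25 ≈ 19377.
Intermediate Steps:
p(P) = -1/5 (p(P) = 1/(-12 + 7) = 1/(-5) = -1/5)
(p(3) - 139)**2 = (-1/5 - 139)**2 = (-696/5)**2 = 484416/25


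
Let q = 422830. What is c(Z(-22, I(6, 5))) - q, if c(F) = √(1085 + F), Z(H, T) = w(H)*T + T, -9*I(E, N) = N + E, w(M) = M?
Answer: -422830 + 14*√51/3 ≈ -4.2280e+5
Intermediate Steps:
I(E, N) = -E/9 - N/9 (I(E, N) = -(N + E)/9 = -(E + N)/9 = -E/9 - N/9)
Z(H, T) = T + H*T (Z(H, T) = H*T + T = T + H*T)
c(Z(-22, I(6, 5))) - q = √(1085 + (-⅑*6 - ⅑*5)*(1 - 22)) - 1*422830 = √(1085 + (-⅔ - 5/9)*(-21)) - 422830 = √(1085 - 11/9*(-21)) - 422830 = √(1085 + 77/3) - 422830 = √(3332/3) - 422830 = 14*√51/3 - 422830 = -422830 + 14*√51/3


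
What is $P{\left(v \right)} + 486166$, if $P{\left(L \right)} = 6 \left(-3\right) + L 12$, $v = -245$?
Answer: $483208$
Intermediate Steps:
$P{\left(L \right)} = -18 + 12 L$
$P{\left(v \right)} + 486166 = \left(-18 + 12 \left(-245\right)\right) + 486166 = \left(-18 - 2940\right) + 486166 = -2958 + 486166 = 483208$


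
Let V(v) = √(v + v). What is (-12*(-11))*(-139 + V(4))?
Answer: -18348 + 264*√2 ≈ -17975.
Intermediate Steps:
V(v) = √2*√v (V(v) = √(2*v) = √2*√v)
(-12*(-11))*(-139 + V(4)) = (-12*(-11))*(-139 + √2*√4) = 132*(-139 + √2*2) = 132*(-139 + 2*√2) = -18348 + 264*√2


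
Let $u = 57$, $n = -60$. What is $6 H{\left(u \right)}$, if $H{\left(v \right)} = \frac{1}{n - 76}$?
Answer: $- \frac{3}{68} \approx -0.044118$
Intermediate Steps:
$H{\left(v \right)} = - \frac{1}{136}$ ($H{\left(v \right)} = \frac{1}{-60 - 76} = \frac{1}{-136} = - \frac{1}{136}$)
$6 H{\left(u \right)} = 6 \left(- \frac{1}{136}\right) = - \frac{3}{68}$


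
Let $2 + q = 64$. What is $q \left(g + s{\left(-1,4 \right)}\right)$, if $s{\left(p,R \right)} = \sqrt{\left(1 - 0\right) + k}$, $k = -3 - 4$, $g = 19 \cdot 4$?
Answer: $4712 + 62 i \sqrt{6} \approx 4712.0 + 151.87 i$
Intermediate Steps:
$q = 62$ ($q = -2 + 64 = 62$)
$g = 76$
$k = -7$ ($k = -3 - 4 = -7$)
$s{\left(p,R \right)} = i \sqrt{6}$ ($s{\left(p,R \right)} = \sqrt{\left(1 - 0\right) - 7} = \sqrt{\left(1 + 0\right) - 7} = \sqrt{1 - 7} = \sqrt{-6} = i \sqrt{6}$)
$q \left(g + s{\left(-1,4 \right)}\right) = 62 \left(76 + i \sqrt{6}\right) = 4712 + 62 i \sqrt{6}$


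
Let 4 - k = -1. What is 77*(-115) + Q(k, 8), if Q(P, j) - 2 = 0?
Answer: -8853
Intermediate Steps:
k = 5 (k = 4 - 1*(-1) = 4 + 1 = 5)
Q(P, j) = 2 (Q(P, j) = 2 + 0 = 2)
77*(-115) + Q(k, 8) = 77*(-115) + 2 = -8855 + 2 = -8853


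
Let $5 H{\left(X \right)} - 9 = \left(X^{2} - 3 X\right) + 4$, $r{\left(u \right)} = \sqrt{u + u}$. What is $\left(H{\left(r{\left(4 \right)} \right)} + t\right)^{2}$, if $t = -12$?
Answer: $\frac{1593}{25} + \frac{468 \sqrt{2}}{25} \approx 90.194$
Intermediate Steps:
$r{\left(u \right)} = \sqrt{2} \sqrt{u}$ ($r{\left(u \right)} = \sqrt{2 u} = \sqrt{2} \sqrt{u}$)
$H{\left(X \right)} = \frac{13}{5} - \frac{3 X}{5} + \frac{X^{2}}{5}$ ($H{\left(X \right)} = \frac{9}{5} + \frac{\left(X^{2} - 3 X\right) + 4}{5} = \frac{9}{5} + \frac{4 + X^{2} - 3 X}{5} = \frac{9}{5} + \left(\frac{4}{5} - \frac{3 X}{5} + \frac{X^{2}}{5}\right) = \frac{13}{5} - \frac{3 X}{5} + \frac{X^{2}}{5}$)
$\left(H{\left(r{\left(4 \right)} \right)} + t\right)^{2} = \left(\left(\frac{13}{5} - \frac{3 \sqrt{2} \sqrt{4}}{5} + \frac{\left(\sqrt{2} \sqrt{4}\right)^{2}}{5}\right) - 12\right)^{2} = \left(\left(\frac{13}{5} - \frac{3 \sqrt{2} \cdot 2}{5} + \frac{\left(\sqrt{2} \cdot 2\right)^{2}}{5}\right) - 12\right)^{2} = \left(\left(\frac{13}{5} - \frac{3 \cdot 2 \sqrt{2}}{5} + \frac{\left(2 \sqrt{2}\right)^{2}}{5}\right) - 12\right)^{2} = \left(\left(\frac{13}{5} - \frac{6 \sqrt{2}}{5} + \frac{1}{5} \cdot 8\right) - 12\right)^{2} = \left(\left(\frac{13}{5} - \frac{6 \sqrt{2}}{5} + \frac{8}{5}\right) - 12\right)^{2} = \left(\left(\frac{21}{5} - \frac{6 \sqrt{2}}{5}\right) - 12\right)^{2} = \left(- \frac{39}{5} - \frac{6 \sqrt{2}}{5}\right)^{2}$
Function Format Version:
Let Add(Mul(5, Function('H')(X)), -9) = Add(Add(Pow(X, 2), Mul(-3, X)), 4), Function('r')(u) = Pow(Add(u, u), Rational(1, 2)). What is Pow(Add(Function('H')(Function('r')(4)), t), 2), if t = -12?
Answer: Add(Rational(1593, 25), Mul(Rational(468, 25), Pow(2, Rational(1, 2)))) ≈ 90.194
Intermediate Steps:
Function('r')(u) = Mul(Pow(2, Rational(1, 2)), Pow(u, Rational(1, 2))) (Function('r')(u) = Pow(Mul(2, u), Rational(1, 2)) = Mul(Pow(2, Rational(1, 2)), Pow(u, Rational(1, 2))))
Function('H')(X) = Add(Rational(13, 5), Mul(Rational(-3, 5), X), Mul(Rational(1, 5), Pow(X, 2))) (Function('H')(X) = Add(Rational(9, 5), Mul(Rational(1, 5), Add(Add(Pow(X, 2), Mul(-3, X)), 4))) = Add(Rational(9, 5), Mul(Rational(1, 5), Add(4, Pow(X, 2), Mul(-3, X)))) = Add(Rational(9, 5), Add(Rational(4, 5), Mul(Rational(-3, 5), X), Mul(Rational(1, 5), Pow(X, 2)))) = Add(Rational(13, 5), Mul(Rational(-3, 5), X), Mul(Rational(1, 5), Pow(X, 2))))
Pow(Add(Function('H')(Function('r')(4)), t), 2) = Pow(Add(Add(Rational(13, 5), Mul(Rational(-3, 5), Mul(Pow(2, Rational(1, 2)), Pow(4, Rational(1, 2)))), Mul(Rational(1, 5), Pow(Mul(Pow(2, Rational(1, 2)), Pow(4, Rational(1, 2))), 2))), -12), 2) = Pow(Add(Add(Rational(13, 5), Mul(Rational(-3, 5), Mul(Pow(2, Rational(1, 2)), 2)), Mul(Rational(1, 5), Pow(Mul(Pow(2, Rational(1, 2)), 2), 2))), -12), 2) = Pow(Add(Add(Rational(13, 5), Mul(Rational(-3, 5), Mul(2, Pow(2, Rational(1, 2)))), Mul(Rational(1, 5), Pow(Mul(2, Pow(2, Rational(1, 2))), 2))), -12), 2) = Pow(Add(Add(Rational(13, 5), Mul(Rational(-6, 5), Pow(2, Rational(1, 2))), Mul(Rational(1, 5), 8)), -12), 2) = Pow(Add(Add(Rational(13, 5), Mul(Rational(-6, 5), Pow(2, Rational(1, 2))), Rational(8, 5)), -12), 2) = Pow(Add(Add(Rational(21, 5), Mul(Rational(-6, 5), Pow(2, Rational(1, 2)))), -12), 2) = Pow(Add(Rational(-39, 5), Mul(Rational(-6, 5), Pow(2, Rational(1, 2)))), 2)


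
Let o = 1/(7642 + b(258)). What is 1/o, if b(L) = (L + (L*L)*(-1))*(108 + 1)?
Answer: -7219712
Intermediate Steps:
b(L) = -109*L² + 109*L (b(L) = (L + L²*(-1))*109 = (L - L²)*109 = -109*L² + 109*L)
o = -1/7219712 (o = 1/(7642 + 109*258*(1 - 1*258)) = 1/(7642 + 109*258*(1 - 258)) = 1/(7642 + 109*258*(-257)) = 1/(7642 - 7227354) = 1/(-7219712) = -1/7219712 ≈ -1.3851e-7)
1/o = 1/(-1/7219712) = -7219712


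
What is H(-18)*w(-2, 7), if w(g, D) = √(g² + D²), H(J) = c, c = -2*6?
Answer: -12*√53 ≈ -87.361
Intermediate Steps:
c = -12
H(J) = -12
w(g, D) = √(D² + g²)
H(-18)*w(-2, 7) = -12*√(7² + (-2)²) = -12*√(49 + 4) = -12*√53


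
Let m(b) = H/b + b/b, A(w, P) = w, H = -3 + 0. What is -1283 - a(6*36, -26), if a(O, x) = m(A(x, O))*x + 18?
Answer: -1272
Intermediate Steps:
H = -3
m(b) = 1 - 3/b (m(b) = -3/b + b/b = -3/b + 1 = 1 - 3/b)
a(O, x) = 15 + x (a(O, x) = ((-3 + x)/x)*x + 18 = (-3 + x) + 18 = 15 + x)
-1283 - a(6*36, -26) = -1283 - (15 - 26) = -1283 - 1*(-11) = -1283 + 11 = -1272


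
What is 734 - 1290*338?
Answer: -435286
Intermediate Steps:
734 - 1290*338 = 734 - 436020 = -435286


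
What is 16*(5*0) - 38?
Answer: -38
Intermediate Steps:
16*(5*0) - 38 = 16*0 - 38 = 0 - 38 = -38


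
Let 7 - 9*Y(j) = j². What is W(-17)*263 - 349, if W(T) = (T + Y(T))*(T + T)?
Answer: 1295543/3 ≈ 4.3185e+5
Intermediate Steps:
Y(j) = 7/9 - j²/9
W(T) = 2*T*(7/9 + T - T²/9) (W(T) = (T + (7/9 - T²/9))*(T + T) = (7/9 + T - T²/9)*(2*T) = 2*T*(7/9 + T - T²/9))
W(-17)*263 - 349 = ((2/9)*(-17)*(7 - 1*(-17)² + 9*(-17)))*263 - 349 = ((2/9)*(-17)*(7 - 1*289 - 153))*263 - 349 = ((2/9)*(-17)*(7 - 289 - 153))*263 - 349 = ((2/9)*(-17)*(-435))*263 - 349 = (4930/3)*263 - 349 = 1296590/3 - 349 = 1295543/3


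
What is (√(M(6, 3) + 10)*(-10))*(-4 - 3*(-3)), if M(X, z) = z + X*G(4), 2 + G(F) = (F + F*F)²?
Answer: -2450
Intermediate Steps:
G(F) = -2 + (F + F²)² (G(F) = -2 + (F + F*F)² = -2 + (F + F²)²)
M(X, z) = z + 398*X (M(X, z) = z + X*(-2 + 4²*(1 + 4)²) = z + X*(-2 + 16*5²) = z + X*(-2 + 16*25) = z + X*(-2 + 400) = z + X*398 = z + 398*X)
(√(M(6, 3) + 10)*(-10))*(-4 - 3*(-3)) = (√((3 + 398*6) + 10)*(-10))*(-4 - 3*(-3)) = (√((3 + 2388) + 10)*(-10))*(-4 + 9) = (√(2391 + 10)*(-10))*5 = (√2401*(-10))*5 = (49*(-10))*5 = -490*5 = -2450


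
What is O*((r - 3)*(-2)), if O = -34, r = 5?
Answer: 136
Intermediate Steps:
O*((r - 3)*(-2)) = -34*(5 - 3)*(-2) = -68*(-2) = -34*(-4) = 136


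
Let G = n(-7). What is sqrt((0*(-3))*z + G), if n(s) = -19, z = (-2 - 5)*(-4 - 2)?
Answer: I*sqrt(19) ≈ 4.3589*I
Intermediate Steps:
z = 42 (z = -7*(-6) = 42)
G = -19
sqrt((0*(-3))*z + G) = sqrt((0*(-3))*42 - 19) = sqrt(0*42 - 19) = sqrt(0 - 19) = sqrt(-19) = I*sqrt(19)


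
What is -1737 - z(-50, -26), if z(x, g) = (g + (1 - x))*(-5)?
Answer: -1612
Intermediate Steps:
z(x, g) = -5 - 5*g + 5*x (z(x, g) = (1 + g - x)*(-5) = -5 - 5*g + 5*x)
-1737 - z(-50, -26) = -1737 - (-5 - 5*(-26) + 5*(-50)) = -1737 - (-5 + 130 - 250) = -1737 - 1*(-125) = -1737 + 125 = -1612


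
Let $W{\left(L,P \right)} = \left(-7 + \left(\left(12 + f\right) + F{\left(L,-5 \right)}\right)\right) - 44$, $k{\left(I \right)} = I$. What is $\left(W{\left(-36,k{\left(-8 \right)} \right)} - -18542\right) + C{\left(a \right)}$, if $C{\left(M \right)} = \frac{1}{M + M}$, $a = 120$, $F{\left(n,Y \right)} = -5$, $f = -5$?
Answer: $\frac{4438321}{240} \approx 18493.0$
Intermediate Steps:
$C{\left(M \right)} = \frac{1}{2 M}$
$W{\left(L,P \right)} = -49$ ($W{\left(L,P \right)} = \left(-7 + \left(\left(12 - 5\right) - 5\right)\right) - 44 = \left(-7 + \left(7 - 5\right)\right) - 44 = \left(-7 + 2\right) - 44 = -5 - 44 = -49$)
$\left(W{\left(-36,k{\left(-8 \right)} \right)} - -18542\right) + C{\left(a \right)} = \left(-49 - -18542\right) + \frac{1}{2 \cdot 120} = \left(-49 + 18542\right) + \frac{1}{2} \cdot \frac{1}{120} = 18493 + \frac{1}{240} = \frac{4438321}{240}$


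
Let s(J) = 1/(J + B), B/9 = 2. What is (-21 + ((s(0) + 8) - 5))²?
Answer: 104329/324 ≈ 322.00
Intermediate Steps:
B = 18 (B = 9*2 = 18)
s(J) = 1/(18 + J) (s(J) = 1/(J + 18) = 1/(18 + J))
(-21 + ((s(0) + 8) - 5))² = (-21 + ((1/(18 + 0) + 8) - 5))² = (-21 + ((1/18 + 8) - 5))² = (-21 + (145/18 - 5))² = (-21 + 55/18)² = (-323/18)² = 104329/324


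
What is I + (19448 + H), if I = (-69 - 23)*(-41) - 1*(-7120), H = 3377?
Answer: 33717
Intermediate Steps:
I = 10892 (I = -92*(-41) + 7120 = 3772 + 7120 = 10892)
I + (19448 + H) = 10892 + (19448 + 3377) = 10892 + 22825 = 33717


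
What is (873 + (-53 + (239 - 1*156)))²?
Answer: 815409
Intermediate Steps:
(873 + (-53 + (239 - 1*156)))² = (873 + (-53 + (239 - 156)))² = (873 + (-53 + 83))² = (873 + 30)² = 903² = 815409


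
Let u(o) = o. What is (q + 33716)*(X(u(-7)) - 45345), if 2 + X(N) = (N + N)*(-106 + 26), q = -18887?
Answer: -655842183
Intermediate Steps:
X(N) = -2 - 160*N (X(N) = -2 + (N + N)*(-106 + 26) = -2 + (2*N)*(-80) = -2 - 160*N)
(q + 33716)*(X(u(-7)) - 45345) = (-18887 + 33716)*((-2 - 160*(-7)) - 45345) = 14829*((-2 + 1120) - 45345) = 14829*(1118 - 45345) = 14829*(-44227) = -655842183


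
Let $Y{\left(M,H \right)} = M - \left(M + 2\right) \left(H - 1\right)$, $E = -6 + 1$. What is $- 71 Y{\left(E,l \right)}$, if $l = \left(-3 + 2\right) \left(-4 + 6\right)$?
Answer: $994$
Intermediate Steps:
$l = -2$ ($l = \left(-1\right) 2 = -2$)
$E = -5$
$Y{\left(M,H \right)} = M - \left(-1 + H\right) \left(2 + M\right)$ ($Y{\left(M,H \right)} = M - \left(2 + M\right) \left(-1 + H\right) = M - \left(-1 + H\right) \left(2 + M\right)$)
$- 71 Y{\left(E,l \right)} = - 71 \left(2 - -4 + 2 \left(-5\right) - \left(-2\right) \left(-5\right)\right) = - 71 \left(2 + 4 - 10 - 10\right) = \left(-71\right) \left(-14\right) = 994$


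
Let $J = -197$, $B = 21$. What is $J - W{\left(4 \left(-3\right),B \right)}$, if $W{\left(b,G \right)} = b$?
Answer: $-185$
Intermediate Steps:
$J - W{\left(4 \left(-3\right),B \right)} = -197 - 4 \left(-3\right) = -197 - -12 = -197 + 12 = -185$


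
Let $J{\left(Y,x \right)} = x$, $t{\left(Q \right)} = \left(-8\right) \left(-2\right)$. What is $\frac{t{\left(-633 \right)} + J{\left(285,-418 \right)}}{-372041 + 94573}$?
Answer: $\frac{201}{138734} \approx 0.0014488$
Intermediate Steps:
$t{\left(Q \right)} = 16$
$\frac{t{\left(-633 \right)} + J{\left(285,-418 \right)}}{-372041 + 94573} = \frac{16 - 418}{-372041 + 94573} = - \frac{402}{-277468} = \left(-402\right) \left(- \frac{1}{277468}\right) = \frac{201}{138734}$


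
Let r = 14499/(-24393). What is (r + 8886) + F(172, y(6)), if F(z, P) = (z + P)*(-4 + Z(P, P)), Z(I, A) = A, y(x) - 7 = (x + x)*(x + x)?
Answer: 458315244/8131 ≈ 56366.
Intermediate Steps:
y(x) = 7 + 4*x² (y(x) = 7 + (x + x)*(x + x) = 7 + (2*x)*(2*x) = 7 + 4*x²)
r = -4833/8131 (r = 14499*(-1/24393) = -4833/8131 ≈ -0.59439)
F(z, P) = (-4 + P)*(P + z) (F(z, P) = (z + P)*(-4 + P) = (P + z)*(-4 + P) = (-4 + P)*(P + z))
(r + 8886) + F(172, y(6)) = (-4833/8131 + 8886) + ((7 + 4*6²)² - 4*(7 + 4*6²) - 4*172 + (7 + 4*6²)*172) = 72247233/8131 + ((7 + 4*36)² - 4*(7 + 4*36) - 688 + (7 + 4*36)*172) = 72247233/8131 + ((7 + 144)² - 4*(7 + 144) - 688 + (7 + 144)*172) = 72247233/8131 + (151² - 4*151 - 688 + 151*172) = 72247233/8131 + (22801 - 604 - 688 + 25972) = 72247233/8131 + 47481 = 458315244/8131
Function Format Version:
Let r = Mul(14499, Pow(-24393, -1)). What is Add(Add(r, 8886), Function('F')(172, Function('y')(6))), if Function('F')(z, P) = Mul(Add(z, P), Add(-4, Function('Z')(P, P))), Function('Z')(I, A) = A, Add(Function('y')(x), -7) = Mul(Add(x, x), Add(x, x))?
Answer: Rational(458315244, 8131) ≈ 56366.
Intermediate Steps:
Function('y')(x) = Add(7, Mul(4, Pow(x, 2))) (Function('y')(x) = Add(7, Mul(Add(x, x), Add(x, x))) = Add(7, Mul(Mul(2, x), Mul(2, x))) = Add(7, Mul(4, Pow(x, 2))))
r = Rational(-4833, 8131) (r = Mul(14499, Rational(-1, 24393)) = Rational(-4833, 8131) ≈ -0.59439)
Function('F')(z, P) = Mul(Add(-4, P), Add(P, z)) (Function('F')(z, P) = Mul(Add(z, P), Add(-4, P)) = Mul(Add(P, z), Add(-4, P)) = Mul(Add(-4, P), Add(P, z)))
Add(Add(r, 8886), Function('F')(172, Function('y')(6))) = Add(Add(Rational(-4833, 8131), 8886), Add(Pow(Add(7, Mul(4, Pow(6, 2))), 2), Mul(-4, Add(7, Mul(4, Pow(6, 2)))), Mul(-4, 172), Mul(Add(7, Mul(4, Pow(6, 2))), 172))) = Add(Rational(72247233, 8131), Add(Pow(Add(7, Mul(4, 36)), 2), Mul(-4, Add(7, Mul(4, 36))), -688, Mul(Add(7, Mul(4, 36)), 172))) = Add(Rational(72247233, 8131), Add(Pow(Add(7, 144), 2), Mul(-4, Add(7, 144)), -688, Mul(Add(7, 144), 172))) = Add(Rational(72247233, 8131), Add(Pow(151, 2), Mul(-4, 151), -688, Mul(151, 172))) = Add(Rational(72247233, 8131), Add(22801, -604, -688, 25972)) = Add(Rational(72247233, 8131), 47481) = Rational(458315244, 8131)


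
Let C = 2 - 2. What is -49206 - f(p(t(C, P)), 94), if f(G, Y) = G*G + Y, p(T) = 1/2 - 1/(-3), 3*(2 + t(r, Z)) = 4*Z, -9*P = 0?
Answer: -1774825/36 ≈ -49301.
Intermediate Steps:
P = 0 (P = -⅑*0 = 0)
C = 0
t(r, Z) = -2 + 4*Z/3 (t(r, Z) = -2 + (4*Z)/3 = -2 + 4*Z/3)
p(T) = ⅚ (p(T) = 1*(½) - 1*(-⅓) = ½ + ⅓ = ⅚)
f(G, Y) = Y + G² (f(G, Y) = G² + Y = Y + G²)
-49206 - f(p(t(C, P)), 94) = -49206 - (94 + (⅚)²) = -49206 - (94 + 25/36) = -49206 - 1*3409/36 = -49206 - 3409/36 = -1774825/36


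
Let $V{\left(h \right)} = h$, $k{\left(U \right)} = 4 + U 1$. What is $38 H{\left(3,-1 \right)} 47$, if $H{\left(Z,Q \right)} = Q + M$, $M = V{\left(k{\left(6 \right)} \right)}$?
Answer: $16074$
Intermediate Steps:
$k{\left(U \right)} = 4 + U$
$M = 10$ ($M = 4 + 6 = 10$)
$H{\left(Z,Q \right)} = 10 + Q$ ($H{\left(Z,Q \right)} = Q + 10 = 10 + Q$)
$38 H{\left(3,-1 \right)} 47 = 38 \left(10 - 1\right) 47 = 38 \cdot 9 \cdot 47 = 342 \cdot 47 = 16074$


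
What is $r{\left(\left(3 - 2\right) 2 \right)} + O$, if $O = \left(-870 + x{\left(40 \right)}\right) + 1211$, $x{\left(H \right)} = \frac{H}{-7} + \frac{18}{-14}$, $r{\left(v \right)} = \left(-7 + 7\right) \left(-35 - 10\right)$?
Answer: $334$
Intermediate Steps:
$r{\left(v \right)} = 0$ ($r{\left(v \right)} = 0 \left(-45\right) = 0$)
$x{\left(H \right)} = - \frac{9}{7} - \frac{H}{7}$ ($x{\left(H \right)} = H \left(- \frac{1}{7}\right) + 18 \left(- \frac{1}{14}\right) = - \frac{H}{7} - \frac{9}{7} = - \frac{9}{7} - \frac{H}{7}$)
$O = 334$ ($O = \left(-870 - 7\right) + 1211 = -877 + 1211 = 334$)
$r{\left(\left(3 - 2\right) 2 \right)} + O = 0 + 334 = 334$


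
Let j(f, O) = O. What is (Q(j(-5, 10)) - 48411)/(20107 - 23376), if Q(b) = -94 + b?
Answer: 48495/3269 ≈ 14.835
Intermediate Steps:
(Q(j(-5, 10)) - 48411)/(20107 - 23376) = ((-94 + 10) - 48411)/(20107 - 23376) = (-84 - 48411)/(-3269) = -48495*(-1/3269) = 48495/3269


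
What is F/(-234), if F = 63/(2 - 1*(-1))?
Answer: -7/78 ≈ -0.089744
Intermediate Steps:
F = 21 (F = 63/(2 + 1) = 63/3 = 63*(1/3) = 21)
F/(-234) = 21/(-234) = 21*(-1/234) = -7/78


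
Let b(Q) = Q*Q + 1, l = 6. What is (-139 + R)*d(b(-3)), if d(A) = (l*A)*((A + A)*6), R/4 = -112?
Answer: -4226400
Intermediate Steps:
b(Q) = 1 + Q² (b(Q) = Q² + 1 = 1 + Q²)
R = -448 (R = 4*(-112) = -448)
d(A) = 72*A² (d(A) = (6*A)*((A + A)*6) = (6*A)*((2*A)*6) = (6*A)*(12*A) = 72*A²)
(-139 + R)*d(b(-3)) = (-139 - 448)*(72*(1 + (-3)²)²) = -42264*(1 + 9)² = -42264*10² = -42264*100 = -587*7200 = -4226400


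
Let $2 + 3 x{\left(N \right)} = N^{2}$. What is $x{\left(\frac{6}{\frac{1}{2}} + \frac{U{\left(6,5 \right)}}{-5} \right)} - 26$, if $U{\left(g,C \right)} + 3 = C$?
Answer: $\frac{1364}{75} \approx 18.187$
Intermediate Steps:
$U{\left(g,C \right)} = -3 + C$
$x{\left(N \right)} = - \frac{2}{3} + \frac{N^{2}}{3}$
$x{\left(\frac{6}{\frac{1}{2}} + \frac{U{\left(6,5 \right)}}{-5} \right)} - 26 = \left(- \frac{2}{3} + \frac{\left(\frac{6}{\frac{1}{2}} + \frac{-3 + 5}{-5}\right)^{2}}{3}\right) - 26 = \left(- \frac{2}{3} + \frac{\left(6 \frac{1}{\frac{1}{2}} + 2 \left(- \frac{1}{5}\right)\right)^{2}}{3}\right) - 26 = \left(- \frac{2}{3} + \frac{\left(6 \cdot 2 - \frac{2}{5}\right)^{2}}{3}\right) - 26 = \left(- \frac{2}{3} + \frac{\left(12 - \frac{2}{5}\right)^{2}}{3}\right) - 26 = \left(- \frac{2}{3} + \frac{\left(\frac{58}{5}\right)^{2}}{3}\right) - 26 = \left(- \frac{2}{3} + \frac{1}{3} \cdot \frac{3364}{25}\right) - 26 = \left(- \frac{2}{3} + \frac{3364}{75}\right) - 26 = \frac{3314}{75} - 26 = \frac{1364}{75}$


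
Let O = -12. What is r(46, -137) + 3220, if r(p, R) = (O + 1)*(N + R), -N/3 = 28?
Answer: 5651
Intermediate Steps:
N = -84 (N = -3*28 = -84)
r(p, R) = 924 - 11*R (r(p, R) = (-12 + 1)*(-84 + R) = -11*(-84 + R) = 924 - 11*R)
r(46, -137) + 3220 = (924 - 11*(-137)) + 3220 = (924 + 1507) + 3220 = 2431 + 3220 = 5651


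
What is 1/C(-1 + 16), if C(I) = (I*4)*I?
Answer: 1/900 ≈ 0.0011111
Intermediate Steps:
C(I) = 4*I**2 (C(I) = (4*I)*I = 4*I**2)
1/C(-1 + 16) = 1/(4*(-1 + 16)**2) = 1/(4*15**2) = 1/(4*225) = 1/900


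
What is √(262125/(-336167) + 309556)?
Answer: √34982294303976409/336167 ≈ 556.38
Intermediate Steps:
√(262125/(-336167) + 309556) = √(262125*(-1/336167) + 309556) = √(-262125/336167 + 309556) = √(104062249727/336167) = √34982294303976409/336167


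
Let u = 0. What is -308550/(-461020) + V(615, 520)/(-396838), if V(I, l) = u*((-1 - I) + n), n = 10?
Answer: 30855/46102 ≈ 0.66928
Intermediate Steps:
V(I, l) = 0 (V(I, l) = 0*((-1 - I) + 10) = 0*(9 - I) = 0)
-308550/(-461020) + V(615, 520)/(-396838) = -308550/(-461020) + 0/(-396838) = -308550*(-1/461020) + 0*(-1/396838) = 30855/46102 + 0 = 30855/46102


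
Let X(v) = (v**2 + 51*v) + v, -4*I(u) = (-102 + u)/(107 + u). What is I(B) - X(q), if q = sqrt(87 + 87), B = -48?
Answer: -20457/118 - 52*sqrt(174) ≈ -859.29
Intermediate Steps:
I(u) = -(-102 + u)/(4*(107 + u))
q = sqrt(174) ≈ 13.191
X(v) = v**2 + 52*v
I(B) - X(q) = (102 - 1*(-48))/(4*(107 - 48)) - sqrt(174)*(52 + sqrt(174)) = (1/4)*(102 + 48)/59 - sqrt(174)*(52 + sqrt(174)) = (1/4)*(1/59)*150 - sqrt(174)*(52 + sqrt(174)) = 75/118 - sqrt(174)*(52 + sqrt(174))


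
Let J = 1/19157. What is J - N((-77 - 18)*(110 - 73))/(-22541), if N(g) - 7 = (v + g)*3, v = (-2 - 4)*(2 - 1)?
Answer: -202198751/431817937 ≈ -0.46825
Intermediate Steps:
v = -6 (v = -6*1 = -6)
N(g) = -11 + 3*g (N(g) = 7 + (-6 + g)*3 = 7 + (-18 + 3*g) = -11 + 3*g)
J = 1/19157 ≈ 5.2200e-5
J - N((-77 - 18)*(110 - 73))/(-22541) = 1/19157 - (-11 + 3*((-77 - 18)*(110 - 73)))/(-22541) = 1/19157 - (-11 + 3*(-95*37))*(-1)/22541 = 1/19157 - (-11 + 3*(-3515))*(-1)/22541 = 1/19157 - (-11 - 10545)*(-1)/22541 = 1/19157 - (-10556)*(-1)/22541 = 1/19157 - 1*10556/22541 = 1/19157 - 10556/22541 = -202198751/431817937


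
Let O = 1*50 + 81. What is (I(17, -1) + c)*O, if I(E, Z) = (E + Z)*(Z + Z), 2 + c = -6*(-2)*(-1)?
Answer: -6026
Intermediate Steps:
c = -14 (c = -2 - 6*(-2)*(-1) = -2 + 12*(-1) = -2 - 12 = -14)
O = 131 (O = 50 + 81 = 131)
I(E, Z) = 2*Z*(E + Z) (I(E, Z) = (E + Z)*(2*Z) = 2*Z*(E + Z))
(I(17, -1) + c)*O = (2*(-1)*(17 - 1) - 14)*131 = (2*(-1)*16 - 14)*131 = (-32 - 14)*131 = -46*131 = -6026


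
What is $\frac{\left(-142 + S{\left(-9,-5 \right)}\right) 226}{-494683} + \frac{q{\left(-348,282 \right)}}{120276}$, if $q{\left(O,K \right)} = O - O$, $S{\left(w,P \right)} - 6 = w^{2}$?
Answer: $\frac{12430}{494683} \approx 0.025127$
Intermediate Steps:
$S{\left(w,P \right)} = 6 + w^{2}$
$q{\left(O,K \right)} = 0$
$\frac{\left(-142 + S{\left(-9,-5 \right)}\right) 226}{-494683} + \frac{q{\left(-348,282 \right)}}{120276} = \frac{\left(-142 + \left(6 + \left(-9\right)^{2}\right)\right) 226}{-494683} + \frac{0}{120276} = \left(-142 + \left(6 + 81\right)\right) 226 \left(- \frac{1}{494683}\right) + 0 \cdot \frac{1}{120276} = \left(-142 + 87\right) 226 \left(- \frac{1}{494683}\right) + 0 = \left(-55\right) 226 \left(- \frac{1}{494683}\right) + 0 = \left(-12430\right) \left(- \frac{1}{494683}\right) + 0 = \frac{12430}{494683} + 0 = \frac{12430}{494683}$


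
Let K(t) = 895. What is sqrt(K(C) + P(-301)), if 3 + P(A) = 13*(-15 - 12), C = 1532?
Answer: sqrt(541) ≈ 23.259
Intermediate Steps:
P(A) = -354 (P(A) = -3 + 13*(-15 - 12) = -3 + 13*(-27) = -3 - 351 = -354)
sqrt(K(C) + P(-301)) = sqrt(895 - 354) = sqrt(541)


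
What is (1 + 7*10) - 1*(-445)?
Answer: 516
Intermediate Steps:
(1 + 7*10) - 1*(-445) = (1 + 70) + 445 = 71 + 445 = 516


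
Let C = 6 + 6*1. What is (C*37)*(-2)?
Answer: -888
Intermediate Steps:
C = 12 (C = 6 + 6 = 12)
(C*37)*(-2) = (12*37)*(-2) = 444*(-2) = -888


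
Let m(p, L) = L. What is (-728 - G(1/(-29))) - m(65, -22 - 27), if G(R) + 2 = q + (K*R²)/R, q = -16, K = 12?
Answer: -19157/29 ≈ -660.59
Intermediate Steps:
G(R) = -18 + 12*R (G(R) = -2 + (-16 + (12*R²)/R) = -2 + (-16 + 12*R) = -18 + 12*R)
(-728 - G(1/(-29))) - m(65, -22 - 27) = (-728 - (-18 + 12/(-29))) - (-22 - 27) = (-728 - (-18 + 12*(-1/29))) - 1*(-49) = (-728 - (-18 - 12/29)) + 49 = (-728 - 1*(-534/29)) + 49 = (-728 + 534/29) + 49 = -20578/29 + 49 = -19157/29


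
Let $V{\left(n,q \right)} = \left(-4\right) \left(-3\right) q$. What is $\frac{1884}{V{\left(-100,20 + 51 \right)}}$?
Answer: $\frac{157}{71} \approx 2.2113$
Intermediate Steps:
$V{\left(n,q \right)} = 12 q$
$\frac{1884}{V{\left(-100,20 + 51 \right)}} = \frac{1884}{12 \left(20 + 51\right)} = \frac{1884}{12 \cdot 71} = \frac{1884}{852} = 1884 \cdot \frac{1}{852} = \frac{157}{71}$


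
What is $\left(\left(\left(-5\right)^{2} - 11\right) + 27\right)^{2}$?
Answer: $1681$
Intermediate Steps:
$\left(\left(\left(-5\right)^{2} - 11\right) + 27\right)^{2} = \left(\left(25 - 11\right) + 27\right)^{2} = \left(14 + 27\right)^{2} = 41^{2} = 1681$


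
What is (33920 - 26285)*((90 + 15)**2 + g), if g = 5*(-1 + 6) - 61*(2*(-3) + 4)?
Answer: 85298220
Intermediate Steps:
g = 147 (g = 5*5 - 61*(-6 + 4) = 25 - 61*(-2) = 25 + 122 = 147)
(33920 - 26285)*((90 + 15)**2 + g) = (33920 - 26285)*((90 + 15)**2 + 147) = 7635*(105**2 + 147) = 7635*(11025 + 147) = 7635*11172 = 85298220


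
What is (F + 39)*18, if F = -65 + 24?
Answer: -36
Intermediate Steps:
F = -41
(F + 39)*18 = (-41 + 39)*18 = -2*18 = -36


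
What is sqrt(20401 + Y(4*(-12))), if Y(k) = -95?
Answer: sqrt(20306) ≈ 142.50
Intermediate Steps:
sqrt(20401 + Y(4*(-12))) = sqrt(20401 - 95) = sqrt(20306)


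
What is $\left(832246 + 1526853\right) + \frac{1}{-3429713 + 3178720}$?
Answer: $\frac{592117335306}{250993} \approx 2.3591 \cdot 10^{6}$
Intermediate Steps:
$\left(832246 + 1526853\right) + \frac{1}{-3429713 + 3178720} = 2359099 + \frac{1}{-250993} = 2359099 - \frac{1}{250993} = \frac{592117335306}{250993}$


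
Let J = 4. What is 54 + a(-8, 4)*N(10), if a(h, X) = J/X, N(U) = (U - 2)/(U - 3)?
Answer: 386/7 ≈ 55.143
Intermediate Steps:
N(U) = (-2 + U)/(-3 + U)
a(h, X) = 4/X
54 + a(-8, 4)*N(10) = 54 + (4/4)*((-2 + 10)/(-3 + 10)) = 54 + (4*(1/4))*(8/7) = 54 + 1*((1/7)*8) = 54 + 1*(8/7) = 54 + 8/7 = 386/7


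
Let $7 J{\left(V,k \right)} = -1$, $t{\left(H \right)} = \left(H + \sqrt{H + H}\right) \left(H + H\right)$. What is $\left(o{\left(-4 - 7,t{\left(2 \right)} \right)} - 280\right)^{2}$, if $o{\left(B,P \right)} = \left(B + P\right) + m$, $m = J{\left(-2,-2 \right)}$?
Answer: $\frac{3709476}{49} \approx 75704.0$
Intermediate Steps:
$t{\left(H \right)} = 2 H \left(H + \sqrt{2} \sqrt{H}\right)$ ($t{\left(H \right)} = \left(H + \sqrt{2 H}\right) 2 H = \left(H + \sqrt{2} \sqrt{H}\right) 2 H = 2 H \left(H + \sqrt{2} \sqrt{H}\right)$)
$J{\left(V,k \right)} = - \frac{1}{7}$ ($J{\left(V,k \right)} = \frac{1}{7} \left(-1\right) = - \frac{1}{7}$)
$m = - \frac{1}{7} \approx -0.14286$
$o{\left(B,P \right)} = - \frac{1}{7} + B + P$ ($o{\left(B,P \right)} = \left(B + P\right) - \frac{1}{7} = - \frac{1}{7} + B + P$)
$\left(o{\left(-4 - 7,t{\left(2 \right)} \right)} - 280\right)^{2} = \left(\left(- \frac{1}{7} - 11 + \left(2 \cdot 2^{2} + 2 \sqrt{2} \cdot 2^{\frac{3}{2}}\right)\right) - 280\right)^{2} = \left(\left(- \frac{1}{7} - 11 + \left(2 \cdot 4 + 2 \sqrt{2} \cdot 2 \sqrt{2}\right)\right) - 280\right)^{2} = \left(\left(- \frac{1}{7} - 11 + \left(8 + 8\right)\right) - 280\right)^{2} = \left(\left(- \frac{1}{7} - 11 + 16\right) - 280\right)^{2} = \left(\frac{34}{7} - 280\right)^{2} = \left(- \frac{1926}{7}\right)^{2} = \frac{3709476}{49}$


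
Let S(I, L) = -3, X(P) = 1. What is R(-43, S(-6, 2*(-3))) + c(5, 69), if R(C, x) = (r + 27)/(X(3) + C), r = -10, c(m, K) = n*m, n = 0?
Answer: -17/42 ≈ -0.40476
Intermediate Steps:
c(m, K) = 0 (c(m, K) = 0*m = 0)
R(C, x) = 17/(1 + C) (R(C, x) = (-10 + 27)/(1 + C) = 17/(1 + C))
R(-43, S(-6, 2*(-3))) + c(5, 69) = 17/(1 - 43) + 0 = 17/(-42) + 0 = 17*(-1/42) + 0 = -17/42 + 0 = -17/42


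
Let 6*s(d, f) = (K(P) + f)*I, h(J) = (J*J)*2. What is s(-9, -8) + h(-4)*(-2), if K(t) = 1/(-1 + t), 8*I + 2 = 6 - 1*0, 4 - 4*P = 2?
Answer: -389/6 ≈ -64.833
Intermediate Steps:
P = ½ (P = 1 - ¼*2 = 1 - ½ = ½ ≈ 0.50000)
I = ½ (I = -¼ + (6 - 1*0)/8 = -¼ + (6 + 0)/8 = -¼ + (⅛)*6 = -¼ + ¾ = ½ ≈ 0.50000)
h(J) = 2*J² (h(J) = J²*2 = 2*J²)
s(d, f) = -⅙ + f/12 (s(d, f) = ((1/(-1 + ½) + f)*(½))/6 = ((1/(-½) + f)*(½))/6 = ((-2 + f)*(½))/6 = (-1 + f/2)/6 = -⅙ + f/12)
s(-9, -8) + h(-4)*(-2) = (-⅙ + (1/12)*(-8)) + (2*(-4)²)*(-2) = (-⅙ - ⅔) + (2*16)*(-2) = -⅚ + 32*(-2) = -⅚ - 64 = -389/6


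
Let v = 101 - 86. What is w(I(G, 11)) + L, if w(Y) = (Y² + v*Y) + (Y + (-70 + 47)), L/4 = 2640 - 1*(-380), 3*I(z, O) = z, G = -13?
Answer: 108058/9 ≈ 12006.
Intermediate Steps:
I(z, O) = z/3
v = 15
L = 12080 (L = 4*(2640 - 1*(-380)) = 4*(2640 + 380) = 4*3020 = 12080)
w(Y) = -23 + Y² + 16*Y (w(Y) = (Y² + 15*Y) + (Y + (-70 + 47)) = (Y² + 15*Y) + (Y - 23) = (Y² + 15*Y) + (-23 + Y) = -23 + Y² + 16*Y)
w(I(G, 11)) + L = (-23 + ((⅓)*(-13))² + 16*((⅓)*(-13))) + 12080 = (-23 + (-13/3)² + 16*(-13/3)) + 12080 = (-23 + 169/9 - 208/3) + 12080 = -662/9 + 12080 = 108058/9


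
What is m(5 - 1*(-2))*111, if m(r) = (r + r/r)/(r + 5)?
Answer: 74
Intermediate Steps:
m(r) = (1 + r)/(5 + r) (m(r) = (r + 1)/(5 + r) = (1 + r)/(5 + r))
m(5 - 1*(-2))*111 = ((1 + (5 - 1*(-2)))/(5 + (5 - 1*(-2))))*111 = ((1 + (5 + 2))/(5 + (5 + 2)))*111 = ((1 + 7)/(5 + 7))*111 = (8/12)*111 = ((1/12)*8)*111 = (⅔)*111 = 74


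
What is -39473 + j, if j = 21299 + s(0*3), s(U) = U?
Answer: -18174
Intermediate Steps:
j = 21299 (j = 21299 + 0*3 = 21299 + 0 = 21299)
-39473 + j = -39473 + 21299 = -18174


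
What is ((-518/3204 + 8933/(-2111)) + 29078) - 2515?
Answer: 89816480371/3381822 ≈ 26559.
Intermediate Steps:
((-518/3204 + 8933/(-2111)) + 29078) - 2515 = ((-518*1/3204 + 8933*(-1/2111)) + 29078) - 2515 = ((-259/1602 - 8933/2111) + 29078) - 2515 = (-14857415/3381822 + 29078) - 2515 = 98321762701/3381822 - 2515 = 89816480371/3381822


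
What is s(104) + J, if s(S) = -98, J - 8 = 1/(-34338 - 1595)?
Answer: -3233971/35933 ≈ -90.000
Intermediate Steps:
J = 287463/35933 (J = 8 + 1/(-34338 - 1595) = 8 + 1/(-35933) = 8 - 1/35933 = 287463/35933 ≈ 8.0000)
s(104) + J = -98 + 287463/35933 = -3233971/35933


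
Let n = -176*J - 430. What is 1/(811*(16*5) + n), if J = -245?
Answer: 1/107570 ≈ 9.2963e-6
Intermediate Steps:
n = 42690 (n = -176*(-245) - 430 = 43120 - 430 = 42690)
1/(811*(16*5) + n) = 1/(811*(16*5) + 42690) = 1/(811*80 + 42690) = 1/(64880 + 42690) = 1/107570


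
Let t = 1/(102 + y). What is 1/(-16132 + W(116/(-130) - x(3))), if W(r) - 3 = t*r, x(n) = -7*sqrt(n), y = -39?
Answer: -270467841735/4362379649524894 - 1863225*sqrt(3)/4362379649524894 ≈ -6.2001e-5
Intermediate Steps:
t = 1/63 (t = 1/(102 - 39) = 1/63 ≈ 0.015873)
W(r) = 3 + r/63
1/(-16132 + W(116/(-130) - x(3))) = 1/(-16132 + (3 + (116/(-130) - (-7)*sqrt(3))/63)) = 1/(-16132 + (3 + (116*(-1/130) + 7*sqrt(3))/63)) = 1/(-16132 + (3 + (-58/65 + 7*sqrt(3))/63)) = 1/(-16132 + (3 + (-58/4095 + sqrt(3)/9))) = 1/(-16132 + (12227/4095 + sqrt(3)/9)) = 1/(-66048313/4095 + sqrt(3)/9)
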